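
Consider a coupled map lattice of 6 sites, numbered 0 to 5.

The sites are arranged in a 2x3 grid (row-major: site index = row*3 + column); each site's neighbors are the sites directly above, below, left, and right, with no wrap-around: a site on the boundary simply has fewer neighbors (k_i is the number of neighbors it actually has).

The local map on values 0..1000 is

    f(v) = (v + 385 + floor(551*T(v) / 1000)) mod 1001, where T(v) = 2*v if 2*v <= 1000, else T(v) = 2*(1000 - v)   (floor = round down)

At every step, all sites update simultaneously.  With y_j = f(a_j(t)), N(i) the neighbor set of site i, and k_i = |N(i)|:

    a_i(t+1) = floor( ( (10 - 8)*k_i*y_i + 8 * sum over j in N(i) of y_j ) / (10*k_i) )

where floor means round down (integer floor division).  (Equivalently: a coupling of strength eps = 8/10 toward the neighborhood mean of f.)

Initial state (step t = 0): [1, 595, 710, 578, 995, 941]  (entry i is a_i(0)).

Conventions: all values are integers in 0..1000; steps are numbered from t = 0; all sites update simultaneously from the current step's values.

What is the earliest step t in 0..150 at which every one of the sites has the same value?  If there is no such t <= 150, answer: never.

Simulating step by step:
t=0: [1, 595, 710, 578, 995, 941]  (not all equal)
t=1: [418, 400, 408, 393, 408, 396]  (not all equal)
t=2: [226, 243, 224, 243, 221, 236]  (not all equal)
t=3: [888, 862, 881, 862, 882, 857]  (not all equal)
t=4: [397, 396, 397, 396, 397, 396]  (not all equal)
t=5: [216, 217, 216, 217, 216, 217]  (not all equal)
t=6: [840, 839, 840, 839, 840, 839]  (not all equal)
t=7: [400, 400, 400, 400, 400, 400]  (all equal)

Answer: 7
Key observation: Synchronization is absorbing here: once all sites are equal they stay equal, and step 7 is the first all-equal step.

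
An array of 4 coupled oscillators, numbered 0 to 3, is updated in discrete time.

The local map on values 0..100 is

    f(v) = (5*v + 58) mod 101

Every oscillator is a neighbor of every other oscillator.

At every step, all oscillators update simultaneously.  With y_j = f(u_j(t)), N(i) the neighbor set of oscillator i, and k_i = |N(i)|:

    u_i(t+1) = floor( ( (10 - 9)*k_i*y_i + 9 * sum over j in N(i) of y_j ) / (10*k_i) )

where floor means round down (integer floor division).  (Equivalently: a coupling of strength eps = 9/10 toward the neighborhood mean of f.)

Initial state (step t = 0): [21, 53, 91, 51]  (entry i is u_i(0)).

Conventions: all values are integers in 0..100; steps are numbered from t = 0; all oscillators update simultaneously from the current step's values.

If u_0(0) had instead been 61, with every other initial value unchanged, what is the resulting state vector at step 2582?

Simulating step by step:
t=0: [61, 53, 91, 51]
t=1: [17, 25, 27, 27]
t=2: [84, 76, 74, 74]
t=3: [32, 40, 42, 42]
t=4: [58, 50, 48, 48]
t=5: [63, 71, 53, 53]
t=6: [21, 33, 31, 31]
t=7: [19, 27, 29, 29]
t=8: [33, 25, 43, 43]
t=9: [69, 57, 59, 59]
t=10: [52, 64, 62, 62]
t=11: [63, 51, 53, 53]
t=12: [22, 34, 32, 32]
t=13: [24, 32, 34, 34]
t=14: [28, 40, 38, 38]
t=15: [54, 62, 64, 64]
t=16: [67, 59, 57, 57]
t=17: [48, 56, 58, 58]
t=18: [47, 59, 57, 57]
t=19: [48, 56, 58, 58]

Answer: [47, 59, 57, 57]
Key observation: The state at step 17, [48, 56, 58, 58], reappears at step 19: the system is in a cycle of period 2 from step 17 on.  Therefore the state at step 2582 equals the state at step 17 + ((2582 - 17) mod 2) = 18, which is [47, 59, 57, 57].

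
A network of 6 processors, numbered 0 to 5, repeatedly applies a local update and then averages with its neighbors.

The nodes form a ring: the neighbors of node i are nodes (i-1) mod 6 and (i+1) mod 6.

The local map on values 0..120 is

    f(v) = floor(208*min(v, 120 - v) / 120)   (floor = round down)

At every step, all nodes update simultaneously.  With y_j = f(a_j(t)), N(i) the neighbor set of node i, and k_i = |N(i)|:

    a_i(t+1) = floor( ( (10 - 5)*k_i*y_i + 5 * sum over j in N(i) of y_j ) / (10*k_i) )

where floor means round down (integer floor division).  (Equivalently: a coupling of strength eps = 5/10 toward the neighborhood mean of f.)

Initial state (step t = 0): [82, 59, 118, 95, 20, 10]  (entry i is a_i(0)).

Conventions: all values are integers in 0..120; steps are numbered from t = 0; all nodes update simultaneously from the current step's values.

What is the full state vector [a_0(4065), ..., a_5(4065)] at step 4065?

Answer: [100, 100, 100, 100, 100, 100]
Key observation: The state at step 20, [58, 58, 58, 58, 58, 58], reappears at step 23: the system is in a cycle of period 3 from step 20 on.  Therefore the state at step 4065 equals the state at step 20 + ((4065 - 20) mod 3) = 21, which is [100, 100, 100, 100, 100, 100].

Derivation:
t=0: [82, 59, 118, 95, 20, 10]
t=1: [62, 68, 37, 30, 32, 33]
t=2: [86, 86, 67, 55, 54, 67]
t=3: [66, 66, 83, 93, 93, 83]
t=4: [85, 85, 66, 50, 50, 66]
t=5: [68, 68, 83, 87, 87, 83]
t=6: [83, 83, 68, 58, 58, 68]
t=7: [70, 70, 86, 97, 97, 86]
t=8: [79, 79, 60, 43, 43, 60]
t=9: [79, 79, 88, 81, 81, 88]
t=10: [67, 67, 62, 64, 64, 62]
t=11: [93, 93, 97, 97, 97, 97]
t=12: [44, 44, 40, 39, 39, 40]
t=13: [74, 74, 70, 67, 67, 70]
t=14: [80, 80, 85, 89, 89, 85]
t=15: [66, 66, 60, 54, 54, 60]
t=16: [95, 95, 98, 95, 95, 98]
t=17: [41, 41, 40, 41, 41, 40]
t=18: [70, 70, 70, 70, 70, 70]
t=19: [86, 86, 86, 86, 86, 86]
t=20: [58, 58, 58, 58, 58, 58]
t=21: [100, 100, 100, 100, 100, 100]
t=22: [34, 34, 34, 34, 34, 34]
t=23: [58, 58, 58, 58, 58, 58]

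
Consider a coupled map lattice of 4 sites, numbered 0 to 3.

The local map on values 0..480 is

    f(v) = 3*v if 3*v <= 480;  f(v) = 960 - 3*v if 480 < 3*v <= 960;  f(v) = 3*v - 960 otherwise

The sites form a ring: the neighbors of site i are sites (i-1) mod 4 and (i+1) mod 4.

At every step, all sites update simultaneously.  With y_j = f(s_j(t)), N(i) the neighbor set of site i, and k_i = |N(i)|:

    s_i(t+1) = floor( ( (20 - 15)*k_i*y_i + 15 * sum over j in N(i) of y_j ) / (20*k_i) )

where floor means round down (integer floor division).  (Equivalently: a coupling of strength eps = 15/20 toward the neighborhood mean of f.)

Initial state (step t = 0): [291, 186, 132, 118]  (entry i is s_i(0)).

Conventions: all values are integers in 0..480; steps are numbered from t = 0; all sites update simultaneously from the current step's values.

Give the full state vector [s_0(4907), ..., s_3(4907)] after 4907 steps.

Answer: [102, 102, 102, 102]
Key observation: The state at step 31, [378, 378, 378, 378], reappears at step 39: the system is in a cycle of period 8 from step 31 on.  Therefore the state at step 4907 equals the state at step 31 + ((4907 - 31) mod 8) = 35, which is [102, 102, 102, 102].

Derivation:
t=0: [291, 186, 132, 118]
t=1: [305, 281, 382, 269]
t=2: [112, 115, 147, 124]
t=3: [352, 377, 379, 384]
t=4: [160, 145, 180, 150]
t=5: [451, 446, 436, 450]
t=6: [386, 372, 375, 375]
t=7: [169, 175, 161, 177]
t=8: [437, 457, 443, 456]
t=9: [394, 372, 399, 372]
t=10: [172, 211, 176, 211]
t=11: [356, 410, 353, 410]
t=12: [229, 145, 227, 145]
t=13: [394, 315, 396, 315]
t=14: [66, 172, 68, 172]
t=15: [382, 261, 384, 261]
t=16: [179, 186, 180, 186]
t=17: [407, 416, 406, 416]
t=18: [281, 266, 280, 266]
t=19: [150, 129, 151, 129]
t=20: [402, 435, 403, 435]
t=21: [320, 271, 321, 271]
t=22: [110, 37, 111, 37]
t=23: [165, 276, 166, 276]
t=24: [215, 380, 214, 380]
t=25: [213, 282, 214, 282]
t=26: [165, 268, 165, 268]
t=27: [233, 387, 233, 387]
t=28: [216, 246, 216, 246]
t=29: [244, 289, 244, 289]
t=30: [126, 194, 126, 194]
t=31: [378, 378, 378, 378]
t=32: [174, 174, 174, 174]
t=33: [438, 438, 438, 438]
t=34: [354, 354, 354, 354]
t=35: [102, 102, 102, 102]
t=36: [306, 306, 306, 306]
t=37: [42, 42, 42, 42]
t=38: [126, 126, 126, 126]
t=39: [378, 378, 378, 378]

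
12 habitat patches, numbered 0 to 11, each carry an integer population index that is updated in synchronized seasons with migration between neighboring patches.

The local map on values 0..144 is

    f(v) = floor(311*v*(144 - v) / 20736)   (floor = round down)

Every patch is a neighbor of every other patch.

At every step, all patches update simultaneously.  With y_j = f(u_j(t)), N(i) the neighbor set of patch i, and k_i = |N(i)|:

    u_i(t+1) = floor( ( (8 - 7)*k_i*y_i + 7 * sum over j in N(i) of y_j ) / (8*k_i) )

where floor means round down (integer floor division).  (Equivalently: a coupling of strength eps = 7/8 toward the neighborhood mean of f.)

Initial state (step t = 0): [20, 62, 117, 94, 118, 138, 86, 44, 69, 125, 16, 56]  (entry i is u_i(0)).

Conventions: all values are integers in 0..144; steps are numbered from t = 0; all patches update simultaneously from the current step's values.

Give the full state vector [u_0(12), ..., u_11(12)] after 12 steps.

Simulating step by step:
t=0: [20, 62, 117, 94, 118, 138, 86, 44, 69, 125, 16, 56]
t=1: [52, 54, 53, 54, 53, 51, 54, 54, 54, 52, 52, 54]
t=2: [71, 71, 71, 71, 71, 71, 71, 71, 71, 71, 71, 71]
t=3: [77, 77, 77, 77, 77, 77, 77, 77, 77, 77, 77, 77]
t=4: [77, 77, 77, 77, 77, 77, 77, 77, 77, 77, 77, 77]
t=5: [77, 77, 77, 77, 77, 77, 77, 77, 77, 77, 77, 77]
t=6: [77, 77, 77, 77, 77, 77, 77, 77, 77, 77, 77, 77]
t=7: [77, 77, 77, 77, 77, 77, 77, 77, 77, 77, 77, 77]
t=8: [77, 77, 77, 77, 77, 77, 77, 77, 77, 77, 77, 77]
t=9: [77, 77, 77, 77, 77, 77, 77, 77, 77, 77, 77, 77]
t=10: [77, 77, 77, 77, 77, 77, 77, 77, 77, 77, 77, 77]
t=11: [77, 77, 77, 77, 77, 77, 77, 77, 77, 77, 77, 77]
t=12: [77, 77, 77, 77, 77, 77, 77, 77, 77, 77, 77, 77]

Answer: [77, 77, 77, 77, 77, 77, 77, 77, 77, 77, 77, 77]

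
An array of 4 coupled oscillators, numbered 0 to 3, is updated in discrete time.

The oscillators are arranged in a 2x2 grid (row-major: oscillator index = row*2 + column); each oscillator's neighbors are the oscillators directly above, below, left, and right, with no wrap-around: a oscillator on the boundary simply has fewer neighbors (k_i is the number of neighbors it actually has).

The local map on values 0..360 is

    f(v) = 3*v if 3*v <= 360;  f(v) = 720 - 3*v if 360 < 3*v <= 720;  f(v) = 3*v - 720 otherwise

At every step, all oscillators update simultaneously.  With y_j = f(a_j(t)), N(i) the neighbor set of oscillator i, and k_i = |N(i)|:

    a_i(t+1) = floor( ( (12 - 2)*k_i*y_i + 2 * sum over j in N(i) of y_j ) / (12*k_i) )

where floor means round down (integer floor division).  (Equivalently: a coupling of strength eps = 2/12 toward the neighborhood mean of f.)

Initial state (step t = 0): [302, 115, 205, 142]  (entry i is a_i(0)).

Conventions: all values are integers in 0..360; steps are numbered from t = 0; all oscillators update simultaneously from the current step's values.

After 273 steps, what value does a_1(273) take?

Simulating step by step:
t=0: [302, 115, 205, 142]
t=1: [192, 327, 127, 282]
t=2: [170, 240, 305, 155]
t=3: [191, 38, 201, 228]
t=4: [141, 110, 112, 49]
t=5: [303, 312, 317, 178]
t=6: [194, 211, 223, 192]
t=7: [126, 96, 66, 131]
t=8: [325, 295, 220, 313]
t=9: [231, 177, 89, 201]
t=10: [60, 169, 234, 135]
t=11: [169, 218, 56, 281]
t=12: [197, 83, 168, 122]
t=13: [146, 247, 220, 333]
t=14: [241, 64, 96, 239]
t=15: [42, 160, 240, 42]
t=16: [125, 221, 21, 125]
t=17: [297, 105, 110, 297]
t=18: [196, 291, 303, 196]
t=19: [138, 149, 179, 138]
t=20: [293, 278, 203, 293]
t=21: [151, 121, 119, 151]
t=22: [282, 342, 342, 282]
t=23: [156, 276, 276, 156]
t=24: [228, 132, 132, 228]
t=25: [84, 276, 276, 84]
t=26: [228, 132, 132, 228]

Answer: a_1(273) = 276
Key observation: The state at step 24, [228, 132, 132, 228], reappears at step 26: the system is in a cycle of period 2 from step 24 on.  Therefore the state at step 273 equals the state at step 24 + ((273 - 24) mod 2) = 25, which is [84, 276, 276, 84].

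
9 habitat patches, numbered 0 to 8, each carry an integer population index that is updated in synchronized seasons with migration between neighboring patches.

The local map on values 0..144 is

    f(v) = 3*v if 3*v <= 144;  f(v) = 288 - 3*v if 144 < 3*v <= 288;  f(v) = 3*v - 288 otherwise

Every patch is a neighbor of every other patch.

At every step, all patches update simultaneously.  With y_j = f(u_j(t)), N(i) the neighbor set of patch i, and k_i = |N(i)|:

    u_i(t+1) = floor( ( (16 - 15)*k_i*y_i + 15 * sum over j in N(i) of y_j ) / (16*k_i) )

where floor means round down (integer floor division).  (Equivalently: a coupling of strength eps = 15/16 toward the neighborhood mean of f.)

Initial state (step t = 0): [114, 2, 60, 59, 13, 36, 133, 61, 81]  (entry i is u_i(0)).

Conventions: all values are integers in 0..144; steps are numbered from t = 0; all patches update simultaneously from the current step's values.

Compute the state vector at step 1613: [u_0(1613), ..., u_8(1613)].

Simulating step by step:
t=0: [114, 2, 60, 59, 13, 36, 133, 61, 81]
t=1: [77, 80, 74, 74, 78, 74, 74, 74, 78]
t=2: [60, 61, 60, 60, 60, 60, 60, 60, 60]
t=3: [107, 107, 107, 107, 107, 107, 107, 107, 107]
t=4: [33, 33, 33, 33, 33, 33, 33, 33, 33]
t=5: [99, 99, 99, 99, 99, 99, 99, 99, 99]
t=6: [9, 9, 9, 9, 9, 9, 9, 9, 9]
t=7: [27, 27, 27, 27, 27, 27, 27, 27, 27]
t=8: [81, 81, 81, 81, 81, 81, 81, 81, 81]
t=9: [45, 45, 45, 45, 45, 45, 45, 45, 45]
t=10: [135, 135, 135, 135, 135, 135, 135, 135, 135]
t=11: [117, 117, 117, 117, 117, 117, 117, 117, 117]
t=12: [63, 63, 63, 63, 63, 63, 63, 63, 63]
t=13: [99, 99, 99, 99, 99, 99, 99, 99, 99]

Answer: [99, 99, 99, 99, 99, 99, 99, 99, 99]
Key observation: The state at step 5, [99, 99, 99, 99, 99, 99, 99, 99, 99], reappears at step 13: the system is in a cycle of period 8 from step 5 on.  Therefore the state at step 1613 equals the state at step 5 + ((1613 - 5) mod 8) = 5, which is [99, 99, 99, 99, 99, 99, 99, 99, 99].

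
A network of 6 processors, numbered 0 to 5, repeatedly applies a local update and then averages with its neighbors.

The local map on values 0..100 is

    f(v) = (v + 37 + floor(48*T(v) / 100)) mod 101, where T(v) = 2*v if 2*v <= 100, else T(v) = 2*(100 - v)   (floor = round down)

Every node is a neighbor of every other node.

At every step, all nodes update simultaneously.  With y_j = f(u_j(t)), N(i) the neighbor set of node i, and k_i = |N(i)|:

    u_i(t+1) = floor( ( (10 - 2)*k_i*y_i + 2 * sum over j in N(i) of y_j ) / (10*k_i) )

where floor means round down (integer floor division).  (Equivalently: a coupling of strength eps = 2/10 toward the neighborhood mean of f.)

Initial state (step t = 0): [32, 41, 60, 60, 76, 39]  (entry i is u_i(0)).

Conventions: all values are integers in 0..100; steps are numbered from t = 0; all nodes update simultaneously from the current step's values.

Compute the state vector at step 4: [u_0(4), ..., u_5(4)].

Simulating step by step:
t=0: [32, 41, 60, 60, 76, 39]
t=1: [84, 21, 35, 35, 35, 18]
t=2: [34, 67, 10, 10, 10, 62]
t=3: [11, 35, 52, 52, 52, 35]
t=4: [50, 9, 32, 32, 32, 9]

Answer: [50, 9, 32, 32, 32, 9]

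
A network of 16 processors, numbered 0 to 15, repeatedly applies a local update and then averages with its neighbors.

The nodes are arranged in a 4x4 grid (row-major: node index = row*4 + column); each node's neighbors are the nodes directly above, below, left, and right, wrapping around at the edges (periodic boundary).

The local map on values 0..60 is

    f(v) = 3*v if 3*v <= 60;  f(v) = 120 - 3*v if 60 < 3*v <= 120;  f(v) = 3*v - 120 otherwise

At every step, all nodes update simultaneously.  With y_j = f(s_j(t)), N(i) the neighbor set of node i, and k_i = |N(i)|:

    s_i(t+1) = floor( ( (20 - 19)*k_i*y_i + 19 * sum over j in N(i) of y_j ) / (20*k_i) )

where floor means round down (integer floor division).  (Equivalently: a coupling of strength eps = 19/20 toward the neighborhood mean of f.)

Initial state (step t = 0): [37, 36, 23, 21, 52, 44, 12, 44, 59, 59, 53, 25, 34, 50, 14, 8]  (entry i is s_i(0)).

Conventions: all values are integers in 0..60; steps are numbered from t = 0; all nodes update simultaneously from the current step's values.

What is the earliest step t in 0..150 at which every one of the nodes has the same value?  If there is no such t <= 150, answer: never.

Simulating step by step:
t=0: [37, 36, 23, 21, 52, 44, 12, 44, 59, 59, 53, 25, 34, 50, 14, 8]  (not all equal)
t=1: [29, 24, 37, 25, 23, 34, 28, 41, 39, 35, 44, 33, 29, 32, 36, 39]  (not all equal)
t=2: [43, 22, 33, 13, 16, 36, 11, 36, 28, 14, 20, 6, 16, 26, 12, 26]  (not all equal)
t=3: [45, 22, 39, 21, 18, 42, 26, 33, 38, 37, 33, 36, 33, 44, 40, 35]  (not all equal)
t=4: [44, 11, 36, 15, 14, 38, 14, 40, 23, 11, 16, 15, 12, 20, 12, 22]  (not all equal)
t=5: [37, 23, 37, 20, 18, 35, 17, 41, 39, 40, 39, 38, 43, 35, 43, 41]  (not all equal)
t=6: [41, 13, 41, 8, 9, 37, 9, 40, 16, 8, 15, 3, 7, 17, 7, 20]  (not all equal)
t=7: [26, 17, 26, 16, 15, 28, 14, 20, 21, 37, 21, 36, 39, 27, 38, 20]  (not all equal)
t=8: [37, 40, 37, 50, 48, 36, 48, 37, 19, 45, 19, 56, 47, 18, 47, 19]  (not all equal)
t=9: [18, 19, 18, 21, 21, 15, 21, 30, 28, 43, 28, 45, 43, 16, 43, 31]  (not all equal)
t=10: [45, 50, 45, 42, 42, 45, 42, 45, 23, 39, 23, 31, 39, 22, 39, 22]  (not all equal)
t=11: [11, 25, 11, 23, 23, 11, 23, 11, 11, 40, 11, 41, 41, 11, 41, 11]  (not all equal)
t=12: [37, 33, 37, 33, 33, 36, 33, 38, 15, 31, 15, 31, 31, 13, 31, 15]  (not all equal)
t=13: [21, 17, 21, 17, 18, 21, 18, 21, 26, 34, 26, 34, 34, 26, 34, 26]  (not all equal)
t=14: [44, 53, 44, 53, 53, 44, 53, 44, 27, 44, 27, 44, 44, 27, 44, 27]  (not all equal)
t=15: [31, 19, 31, 19, 19, 31, 19, 31, 19, 31, 19, 31, 31, 19, 31, 19]  (not all equal)
t=16: [48, 35, 48, 35, 35, 48, 35, 48, 35, 48, 35, 48, 48, 35, 48, 35]  (not all equal)
t=17: [17, 21, 17, 21, 21, 17, 21, 17, 21, 17, 21, 17, 17, 21, 17, 21]  (not all equal)
t=18: [55, 52, 55, 52, 52, 55, 52, 55, 52, 55, 52, 55, 55, 52, 55, 52]  (not all equal)
t=19: [38, 42, 38, 42, 42, 38, 42, 38, 42, 38, 42, 38, 38, 42, 38, 42]  (not all equal)
t=20: [6, 6, 6, 6, 6, 6, 6, 6, 6, 6, 6, 6, 6, 6, 6, 6]  (all equal)

Answer: 20
Key observation: Synchronization is absorbing here: once all nodes are equal they stay equal, and step 20 is the first all-equal step.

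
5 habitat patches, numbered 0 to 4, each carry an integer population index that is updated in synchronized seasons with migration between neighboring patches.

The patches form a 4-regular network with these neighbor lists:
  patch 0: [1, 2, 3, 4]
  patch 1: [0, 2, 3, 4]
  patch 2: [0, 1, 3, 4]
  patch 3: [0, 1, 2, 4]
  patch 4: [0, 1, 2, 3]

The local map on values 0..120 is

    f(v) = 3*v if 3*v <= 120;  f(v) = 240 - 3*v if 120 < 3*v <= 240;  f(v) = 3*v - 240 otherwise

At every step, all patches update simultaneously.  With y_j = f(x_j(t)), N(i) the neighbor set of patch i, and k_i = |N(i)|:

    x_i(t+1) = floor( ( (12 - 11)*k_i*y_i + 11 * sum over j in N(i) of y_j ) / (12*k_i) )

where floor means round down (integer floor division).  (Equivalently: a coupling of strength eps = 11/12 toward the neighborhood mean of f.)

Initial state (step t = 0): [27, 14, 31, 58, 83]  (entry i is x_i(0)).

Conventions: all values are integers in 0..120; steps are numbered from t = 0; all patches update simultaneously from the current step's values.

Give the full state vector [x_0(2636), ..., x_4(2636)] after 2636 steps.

Answer: [114, 114, 114, 114, 114]
Key observation: The state at step 5, [102, 102, 102, 102, 102], reappears at step 9: the system is in a cycle of period 4 from step 5 on.  Therefore the state at step 2636 equals the state at step 5 + ((2636 - 5) mod 4) = 8, which is [114, 114, 114, 114, 114].

Derivation:
t=0: [27, 14, 31, 58, 83]
t=1: [54, 60, 53, 57, 65]
t=2: [64, 67, 64, 66, 69]
t=3: [41, 42, 41, 42, 43]
t=4: [114, 114, 114, 114, 115]
t=5: [102, 102, 102, 102, 102]
t=6: [66, 66, 66, 66, 66]
t=7: [42, 42, 42, 42, 42]
t=8: [114, 114, 114, 114, 114]
t=9: [102, 102, 102, 102, 102]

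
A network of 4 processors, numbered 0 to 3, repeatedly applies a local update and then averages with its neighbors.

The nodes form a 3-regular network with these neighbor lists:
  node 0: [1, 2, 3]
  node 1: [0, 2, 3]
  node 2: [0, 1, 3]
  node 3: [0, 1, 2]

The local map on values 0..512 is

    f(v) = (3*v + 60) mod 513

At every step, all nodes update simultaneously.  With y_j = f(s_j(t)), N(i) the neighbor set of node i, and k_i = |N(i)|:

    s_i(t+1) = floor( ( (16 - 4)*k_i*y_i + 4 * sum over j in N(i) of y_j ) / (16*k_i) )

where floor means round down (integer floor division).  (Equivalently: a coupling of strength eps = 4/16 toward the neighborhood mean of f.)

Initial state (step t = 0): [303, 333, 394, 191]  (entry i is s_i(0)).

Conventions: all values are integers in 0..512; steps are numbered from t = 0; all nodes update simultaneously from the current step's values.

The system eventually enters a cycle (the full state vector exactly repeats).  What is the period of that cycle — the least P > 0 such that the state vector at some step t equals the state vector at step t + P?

Simulating step by step:
t=0: [303, 333, 394, 191]
t=1: [372, 90, 212, 148]
t=2: [197, 317, 219, 433]
t=3: [189, 429, 233, 319]
t=4: [174, 312, 262, 434]
t=5: [147, 423, 323, 325]
t=6: [402, 270, 70, 74]
t=7: [255, 333, 275, 283]
t=8: [300, 114, 340, 356]
t=9: [381, 351, 119, 151]
t=10: [174, 114, 334, 56]
t=11: [107, 329, 85, 213]
t=12: [329, 89, 285, 199]
t=13: [88, 292, 342, 170]
t=14: [288, 354, 112, 110]
t=15: [381, 171, 371, 367]
t=16: [161, 83, 141, 133]
t=17: [126, 312, 428, 412]
t=18: [417, 447, 337, 305]
t=19: [287, 347, 127, 405]
t=20: [369, 147, 391, 263]
t=21: [192, 432, 236, 322]
t=22: [141, 279, 229, 59]
t=23: [433, 367, 267, 269]
t=24: [319, 187, 329, 333]
t=25: [391, 127, 69, 77]
t=26: [238, 394, 278, 294]
t=27: [281, 251, 361, 393]
t=28: [345, 285, 163, 227]
t=29: [107, 329, 85, 213]

Answer: 18
Key observation: The state at step 11, [107, 329, 85, 213], reappears at step 29 — and no state repeats earlier — so the cycle the system enters has period 18.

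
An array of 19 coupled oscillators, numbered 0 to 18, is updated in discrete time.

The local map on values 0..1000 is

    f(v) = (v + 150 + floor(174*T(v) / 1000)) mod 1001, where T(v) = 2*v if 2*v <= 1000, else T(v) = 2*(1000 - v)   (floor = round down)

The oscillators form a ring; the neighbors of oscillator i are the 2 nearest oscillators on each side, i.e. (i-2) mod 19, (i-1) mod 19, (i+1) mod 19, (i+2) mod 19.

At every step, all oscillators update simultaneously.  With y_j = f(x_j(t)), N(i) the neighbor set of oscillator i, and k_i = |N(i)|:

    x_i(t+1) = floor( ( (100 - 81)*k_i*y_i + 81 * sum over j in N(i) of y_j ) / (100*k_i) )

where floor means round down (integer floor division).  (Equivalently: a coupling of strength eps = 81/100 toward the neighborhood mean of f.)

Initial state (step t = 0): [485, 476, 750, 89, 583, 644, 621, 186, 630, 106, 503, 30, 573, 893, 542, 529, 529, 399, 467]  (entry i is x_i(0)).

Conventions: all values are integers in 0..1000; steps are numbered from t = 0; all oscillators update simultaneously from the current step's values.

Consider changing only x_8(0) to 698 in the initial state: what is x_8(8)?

Simulating step by step:
t=0: [485, 476, 750, 89, 583, 644, 621, 186, 698, 106, 503, 30, 573, 893, 542, 529, 529, 399, 467]
t=1: [809, 724, 742, 774, 789, 670, 808, 696, 670, 535, 623, 454, 559, 572, 695, 657, 799, 791, 780]
t=2: [403, 389, 390, 586, 394, 377, 577, 734, 729, 879, 860, 849, 869, 874, 722, 550, 386, 199, 208]
t=3: [576, 670, 721, 711, 754, 815, 831, 706, 585, 429, 244, 61, 243, 404, 519, 592, 668, 615, 578]
t=4: [909, 921, 944, 773, 591, 601, 585, 520, 612, 654, 559, 525, 544, 623, 763, 848, 884, 892, 902]
t=5: [92, 76, 237, 401, 548, 695, 876, 885, 879, 871, 875, 876, 891, 725, 569, 424, 258, 74, 84]
t=6: [301, 391, 508, 642, 603, 522, 407, 247, 68, 68, 69, 251, 414, 535, 623, 660, 519, 402, 307]
t=7: [664, 708, 772, 829, 833, 764, 629, 500, 382, 340, 385, 505, 636, 773, 843, 839, 783, 714, 665]
t=8: [754, 566, 398, 411, 400, 555, 683, 799, 735, 719, 736, 600, 485, 370, 203, 214, 403, 570, 755]

Answer: x_8(8) = 735
Key observation: This trace re-runs the system from the modified initial state.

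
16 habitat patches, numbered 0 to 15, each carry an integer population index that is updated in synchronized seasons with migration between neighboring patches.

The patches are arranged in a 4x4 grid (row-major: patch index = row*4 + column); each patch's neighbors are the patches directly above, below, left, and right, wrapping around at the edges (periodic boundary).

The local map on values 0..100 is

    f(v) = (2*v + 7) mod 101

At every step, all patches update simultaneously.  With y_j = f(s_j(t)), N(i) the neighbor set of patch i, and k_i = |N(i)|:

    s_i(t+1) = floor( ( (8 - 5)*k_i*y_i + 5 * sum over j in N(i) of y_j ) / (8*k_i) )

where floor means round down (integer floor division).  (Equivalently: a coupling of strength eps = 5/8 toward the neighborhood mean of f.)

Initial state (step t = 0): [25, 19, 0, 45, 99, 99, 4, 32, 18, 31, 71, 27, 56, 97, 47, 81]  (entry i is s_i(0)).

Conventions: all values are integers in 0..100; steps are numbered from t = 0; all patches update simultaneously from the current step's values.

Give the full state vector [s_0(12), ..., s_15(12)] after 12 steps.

Simulating step by step:
t=0: [25, 19, 0, 45, 99, 99, 4, 32, 18, 31, 71, 27, 56, 97, 47, 81]
t=1: [46, 42, 27, 68, 28, 21, 25, 54, 39, 56, 40, 58, 48, 58, 34, 53]
t=2: [68, 70, 64, 44, 62, 54, 54, 34, 48, 44, 59, 39, 34, 37, 56, 26]
t=3: [54, 43, 39, 68, 32, 34, 28, 63, 45, 54, 42, 56, 56, 66, 37, 64]
t=4: [40, 68, 75, 41, 60, 65, 67, 42, 55, 52, 61, 46, 35, 46, 69, 37]
t=5: [69, 59, 54, 82, 45, 31, 47, 73, 39, 31, 40, 70, 73, 64, 57, 78]
t=6: [54, 34, 23, 53, 75, 55, 34, 52, 73, 68, 53, 61, 54, 38, 38, 52]
t=7: [29, 54, 58, 18, 35, 44, 42, 30, 41, 41, 40, 23, 30, 64, 55, 25]
t=8: [55, 39, 33, 49, 78, 77, 76, 66, 78, 81, 71, 66, 63, 41, 37, 49]
t=9: [34, 69, 63, 21, 50, 65, 55, 39, 54, 65, 56, 38, 38, 74, 63, 25]
t=10: [56, 47, 34, 57, 35, 29, 32, 55, 37, 32, 32, 58, 62, 50, 37, 59]
t=11: [26, 25, 55, 28, 57, 58, 62, 35, 61, 61, 64, 38, 31, 30, 57, 32]
t=12: [54, 47, 32, 58, 36, 29, 34, 59, 41, 34, 37, 63, 61, 52, 36, 63]

Answer: [54, 47, 32, 58, 36, 29, 34, 59, 41, 34, 37, 63, 61, 52, 36, 63]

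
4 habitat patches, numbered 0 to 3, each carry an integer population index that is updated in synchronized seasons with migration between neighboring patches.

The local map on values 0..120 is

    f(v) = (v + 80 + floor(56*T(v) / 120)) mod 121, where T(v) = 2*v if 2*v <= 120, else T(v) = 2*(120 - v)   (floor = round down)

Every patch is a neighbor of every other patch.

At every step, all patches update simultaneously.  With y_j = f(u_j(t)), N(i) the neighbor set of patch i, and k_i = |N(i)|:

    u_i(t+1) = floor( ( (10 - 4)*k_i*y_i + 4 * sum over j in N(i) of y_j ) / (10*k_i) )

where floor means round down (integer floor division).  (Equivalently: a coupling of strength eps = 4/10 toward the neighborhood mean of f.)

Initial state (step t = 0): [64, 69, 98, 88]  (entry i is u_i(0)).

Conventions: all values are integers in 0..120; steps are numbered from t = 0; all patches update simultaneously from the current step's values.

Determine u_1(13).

Answer: u_1(13) = 76

Derivation:
t=0: [64, 69, 98, 88]
t=1: [75, 75, 76, 75]
t=2: [76, 76, 76, 76]
t=3: [76, 76, 76, 76]
t=4: [76, 76, 76, 76]
t=5: [76, 76, 76, 76]
t=6: [76, 76, 76, 76]
t=7: [76, 76, 76, 76]
t=8: [76, 76, 76, 76]
t=9: [76, 76, 76, 76]
t=10: [76, 76, 76, 76]
t=11: [76, 76, 76, 76]
t=12: [76, 76, 76, 76]
t=13: [76, 76, 76, 76]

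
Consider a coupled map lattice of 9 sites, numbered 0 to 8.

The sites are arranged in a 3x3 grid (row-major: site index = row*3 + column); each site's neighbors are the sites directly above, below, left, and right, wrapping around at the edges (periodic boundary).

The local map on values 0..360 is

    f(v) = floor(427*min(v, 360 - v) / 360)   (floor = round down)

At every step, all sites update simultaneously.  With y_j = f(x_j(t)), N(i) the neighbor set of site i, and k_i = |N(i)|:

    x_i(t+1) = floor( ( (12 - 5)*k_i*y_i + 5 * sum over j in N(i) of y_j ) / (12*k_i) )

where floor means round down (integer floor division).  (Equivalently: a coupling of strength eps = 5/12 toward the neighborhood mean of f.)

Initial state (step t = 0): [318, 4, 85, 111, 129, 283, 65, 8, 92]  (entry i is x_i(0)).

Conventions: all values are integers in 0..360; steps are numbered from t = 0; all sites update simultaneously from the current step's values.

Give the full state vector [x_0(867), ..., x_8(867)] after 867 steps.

Answer: [211, 211, 211, 211, 211, 211, 211, 211, 211]
Key observation: The state at step 17, [206, 206, 206, 206, 206, 206, 206, 206, 206], reappears at step 25: the system is in a cycle of period 8 from step 17 on.  Therefore the state at step 867 equals the state at step 17 + ((867 - 17) mod 8) = 19, which is [211, 211, 211, 211, 211, 211, 211, 211, 211].

Derivation:
t=0: [318, 4, 85, 111, 129, 283, 65, 8, 92]
t=1: [61, 34, 84, 114, 113, 104, 75, 40, 92]
t=2: [79, 60, 93, 122, 114, 121, 89, 66, 100]
t=3: [99, 84, 108, 133, 124, 136, 106, 90, 114]
t=4: [121, 109, 128, 148, 140, 152, 126, 114, 132]
t=5: [146, 137, 151, 168, 161, 172, 150, 141, 155]
t=6: [175, 168, 179, 193, 187, 197, 178, 171, 182]
t=7: [206, 202, 208, 200, 202, 198, 208, 203, 208]
t=8: [182, 185, 182, 187, 187, 188, 181, 184, 181]
t=9: [210, 207, 209, 206, 205, 205, 210, 208, 210]
t=10: [178, 180, 179, 181, 182, 181, 177, 179, 178]
t=11: [211, 212, 211, 211, 211, 211, 210, 211, 211]
t=12: [176, 175, 175, 176, 175, 176, 176, 176, 176]
t=13: [207, 207, 207, 207, 207, 207, 208, 207, 207]
t=14: [180, 181, 181, 180, 181, 181, 180, 180, 180]
t=15: [212, 212, 212, 212, 212, 212, 213, 212, 212]
t=16: [174, 175, 175, 174, 175, 175, 174, 174, 174]
t=17: [206, 206, 206, 206, 206, 206, 206, 206, 206]
t=18: [182, 182, 182, 182, 182, 182, 182, 182, 182]
t=19: [211, 211, 211, 211, 211, 211, 211, 211, 211]
t=20: [176, 176, 176, 176, 176, 176, 176, 176, 176]
t=21: [208, 208, 208, 208, 208, 208, 208, 208, 208]
t=22: [180, 180, 180, 180, 180, 180, 180, 180, 180]
t=23: [213, 213, 213, 213, 213, 213, 213, 213, 213]
t=24: [174, 174, 174, 174, 174, 174, 174, 174, 174]
t=25: [206, 206, 206, 206, 206, 206, 206, 206, 206]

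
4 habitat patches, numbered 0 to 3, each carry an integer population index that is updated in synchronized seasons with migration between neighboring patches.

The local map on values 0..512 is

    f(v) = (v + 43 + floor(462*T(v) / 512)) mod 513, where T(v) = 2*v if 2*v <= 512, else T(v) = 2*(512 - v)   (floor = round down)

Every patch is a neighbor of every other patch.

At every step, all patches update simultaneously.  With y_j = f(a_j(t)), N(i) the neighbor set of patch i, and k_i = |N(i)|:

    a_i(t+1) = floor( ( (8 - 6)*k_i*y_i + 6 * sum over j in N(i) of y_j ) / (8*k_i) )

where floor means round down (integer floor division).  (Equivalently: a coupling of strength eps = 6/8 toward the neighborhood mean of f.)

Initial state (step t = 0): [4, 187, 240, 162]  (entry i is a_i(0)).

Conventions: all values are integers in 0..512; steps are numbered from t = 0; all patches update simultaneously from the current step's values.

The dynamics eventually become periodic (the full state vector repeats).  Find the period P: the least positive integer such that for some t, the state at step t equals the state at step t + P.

Answer: 3
Key observation: The state at step 1, [202, 202, 202, 202], reappears at step 4 — and no state repeats earlier — so the cycle the system enters has period 3.

Derivation:
t=0: [4, 187, 240, 162]
t=1: [202, 202, 202, 202]
t=2: [96, 96, 96, 96]
t=3: [312, 312, 312, 312]
t=4: [202, 202, 202, 202]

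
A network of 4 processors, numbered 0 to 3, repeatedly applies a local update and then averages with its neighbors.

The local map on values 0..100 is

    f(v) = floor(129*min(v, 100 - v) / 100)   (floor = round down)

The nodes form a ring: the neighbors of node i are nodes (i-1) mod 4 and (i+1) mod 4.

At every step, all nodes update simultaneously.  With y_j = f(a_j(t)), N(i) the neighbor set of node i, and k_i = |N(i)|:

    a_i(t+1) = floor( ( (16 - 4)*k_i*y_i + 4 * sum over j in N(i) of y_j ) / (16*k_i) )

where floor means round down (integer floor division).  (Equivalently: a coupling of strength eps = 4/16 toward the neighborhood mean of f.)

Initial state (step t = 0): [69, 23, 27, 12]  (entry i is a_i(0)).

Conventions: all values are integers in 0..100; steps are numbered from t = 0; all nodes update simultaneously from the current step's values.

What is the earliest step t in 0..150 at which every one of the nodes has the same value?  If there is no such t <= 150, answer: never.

Simulating step by step:
t=0: [69, 23, 27, 12]  (not all equal)
t=1: [34, 30, 31, 20]  (not all equal)
t=2: [40, 38, 37, 29]  (not all equal)
t=3: [49, 49, 46, 40]  (not all equal)
t=4: [61, 62, 58, 53]  (not all equal)
t=5: [51, 49, 54, 58]  (not all equal)
t=6: [61, 62, 58, 55]  (not all equal)
t=7: [50, 49, 53, 56]  (not all equal)
t=8: [62, 62, 59, 57]  (not all equal)
t=9: [49, 49, 52, 53]  (not all equal)
t=10: [62, 62, 61, 60]  (not all equal)
t=11: [49, 49, 50, 50]  (not all equal)
t=12: [63, 63, 63, 63]  (all equal)

Answer: 12
Key observation: Synchronization is absorbing here: once all nodes are equal they stay equal, and step 12 is the first all-equal step.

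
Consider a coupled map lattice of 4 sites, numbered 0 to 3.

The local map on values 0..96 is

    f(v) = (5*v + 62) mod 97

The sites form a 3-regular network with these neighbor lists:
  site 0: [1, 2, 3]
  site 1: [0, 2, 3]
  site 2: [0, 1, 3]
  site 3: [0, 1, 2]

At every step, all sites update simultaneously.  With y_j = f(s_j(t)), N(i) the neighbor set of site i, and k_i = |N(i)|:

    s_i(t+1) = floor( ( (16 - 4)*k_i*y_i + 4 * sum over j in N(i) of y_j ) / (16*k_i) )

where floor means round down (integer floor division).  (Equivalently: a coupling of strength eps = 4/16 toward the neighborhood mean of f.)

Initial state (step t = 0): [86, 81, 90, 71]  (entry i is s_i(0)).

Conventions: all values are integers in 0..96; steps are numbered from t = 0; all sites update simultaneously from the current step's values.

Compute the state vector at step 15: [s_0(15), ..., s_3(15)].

Answer: [10, 10, 49, 43]

Derivation:
t=0: [86, 81, 90, 71]
t=1: [16, 64, 29, 31]
t=2: [44, 75, 23, 29]
t=3: [77, 51, 72, 27]
t=4: [49, 27, 32, 12]
t=5: [16, 8, 24, 22]
t=6: [47, 20, 74, 67]
t=7: [14, 53, 39, 16]
t=8: [38, 38, 56, 44]
t=9: [59, 59, 55, 79]
t=10: [64, 64, 51, 66]
t=11: [78, 78, 35, 20]
t=12: [62, 62, 48, 63]
t=13: [75, 75, 28, 78]
t=14: [46, 46, 19, 56]
t=15: [10, 10, 49, 43]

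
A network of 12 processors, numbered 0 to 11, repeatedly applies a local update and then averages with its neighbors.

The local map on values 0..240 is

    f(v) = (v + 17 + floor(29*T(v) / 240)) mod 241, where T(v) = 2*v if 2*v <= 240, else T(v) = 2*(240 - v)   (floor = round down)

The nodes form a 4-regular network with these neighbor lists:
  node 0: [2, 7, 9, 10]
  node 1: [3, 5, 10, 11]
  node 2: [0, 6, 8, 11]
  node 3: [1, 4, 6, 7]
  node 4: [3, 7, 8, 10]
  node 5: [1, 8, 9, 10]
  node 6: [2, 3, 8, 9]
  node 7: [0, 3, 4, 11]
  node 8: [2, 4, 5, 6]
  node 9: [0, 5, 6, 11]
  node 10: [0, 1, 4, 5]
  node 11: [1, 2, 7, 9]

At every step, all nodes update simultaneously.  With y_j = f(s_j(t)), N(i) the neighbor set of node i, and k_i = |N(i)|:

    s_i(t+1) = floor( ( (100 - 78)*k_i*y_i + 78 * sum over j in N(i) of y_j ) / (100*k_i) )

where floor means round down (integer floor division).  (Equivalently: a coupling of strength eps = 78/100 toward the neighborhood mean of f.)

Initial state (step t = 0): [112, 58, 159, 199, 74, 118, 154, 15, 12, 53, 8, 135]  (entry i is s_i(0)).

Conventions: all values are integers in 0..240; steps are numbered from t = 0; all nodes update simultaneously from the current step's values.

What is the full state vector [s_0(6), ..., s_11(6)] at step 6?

Simulating step by step:
t=0: [112, 58, 159, 199, 74, 118, 154, 15, 12, 53, 8, 135]
t=1: [100, 134, 151, 131, 85, 80, 145, 137, 134, 152, 106, 117]
t=2: [168, 155, 170, 166, 158, 160, 182, 155, 157, 159, 140, 178]
t=3: [194, 195, 204, 198, 192, 191, 201, 199, 199, 202, 192, 198]
t=4: [224, 222, 225, 223, 222, 222, 226, 223, 224, 224, 220, 225]
t=5: [2, 2, 3, 3, 2, 2, 3, 3, 3, 3, 1, 3]
t=6: [19, 19, 19, 19, 19, 19, 20, 19, 19, 19, 18, 19]

Answer: [19, 19, 19, 19, 19, 19, 20, 19, 19, 19, 18, 19]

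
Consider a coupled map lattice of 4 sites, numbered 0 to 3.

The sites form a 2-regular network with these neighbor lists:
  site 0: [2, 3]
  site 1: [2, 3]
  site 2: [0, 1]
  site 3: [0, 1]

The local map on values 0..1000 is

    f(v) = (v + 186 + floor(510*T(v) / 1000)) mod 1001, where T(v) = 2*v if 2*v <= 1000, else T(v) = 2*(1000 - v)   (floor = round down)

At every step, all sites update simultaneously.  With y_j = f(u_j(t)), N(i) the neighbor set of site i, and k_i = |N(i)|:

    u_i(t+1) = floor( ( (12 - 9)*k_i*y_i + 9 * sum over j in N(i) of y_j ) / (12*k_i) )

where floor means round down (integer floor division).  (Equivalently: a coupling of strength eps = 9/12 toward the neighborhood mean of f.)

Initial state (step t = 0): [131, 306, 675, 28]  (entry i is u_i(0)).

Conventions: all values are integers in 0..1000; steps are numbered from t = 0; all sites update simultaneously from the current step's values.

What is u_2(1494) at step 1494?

Simulating step by step:
t=0: [131, 306, 675, 28]
t=1: [274, 363, 518, 530]
t=2: [330, 375, 670, 670]
t=3: [356, 379, 720, 720]
t=4: [368, 380, 743, 743]
t=5: [374, 380, 753, 753]
t=6: [377, 380, 757, 757]
t=7: [378, 380, 759, 759]
t=8: [379, 380, 760, 760]
t=9: [379, 380, 761, 761]
t=10: [379, 380, 761, 761]

Answer: u_2(1494) = 761
Key observation: The state at step 9, [379, 380, 761, 761], reappears at step 10: the system is in a cycle of period 1 from step 9 on.  Therefore the state at step 1494 equals the state at step 9 + ((1494 - 9) mod 1) = 9, which is [379, 380, 761, 761].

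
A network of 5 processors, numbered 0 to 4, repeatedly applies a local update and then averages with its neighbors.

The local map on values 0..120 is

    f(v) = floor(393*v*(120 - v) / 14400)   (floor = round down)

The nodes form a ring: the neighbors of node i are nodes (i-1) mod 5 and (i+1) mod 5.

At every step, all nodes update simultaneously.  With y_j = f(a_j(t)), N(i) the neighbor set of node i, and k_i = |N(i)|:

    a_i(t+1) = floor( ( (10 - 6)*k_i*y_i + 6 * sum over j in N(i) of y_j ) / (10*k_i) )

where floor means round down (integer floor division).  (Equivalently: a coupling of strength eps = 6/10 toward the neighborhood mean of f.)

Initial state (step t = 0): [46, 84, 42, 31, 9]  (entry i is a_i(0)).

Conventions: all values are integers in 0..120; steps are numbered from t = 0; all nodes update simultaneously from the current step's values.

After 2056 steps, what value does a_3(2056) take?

Answer: a_3(2056) = 98
Key observation: The state at step 8, [98, 98, 98, 98, 98], reappears at step 10: the system is in a cycle of period 2 from step 8 on.  Therefore the state at step 2056 equals the state at step 8 + ((2056 - 8) mod 2) = 8, which is [98, 98, 98, 98, 98].

Derivation:
t=0: [46, 84, 42, 31, 9]
t=1: [69, 87, 82, 64, 60]
t=2: [91, 85, 86, 93, 97]
t=3: [71, 77, 76, 68, 66]
t=4: [93, 91, 92, 94, 95]
t=5: [68, 70, 69, 66, 65]
t=6: [96, 95, 96, 96, 96]
t=7: [62, 62, 62, 62, 62]
t=8: [98, 98, 98, 98, 98]
t=9: [58, 58, 58, 58, 58]
t=10: [98, 98, 98, 98, 98]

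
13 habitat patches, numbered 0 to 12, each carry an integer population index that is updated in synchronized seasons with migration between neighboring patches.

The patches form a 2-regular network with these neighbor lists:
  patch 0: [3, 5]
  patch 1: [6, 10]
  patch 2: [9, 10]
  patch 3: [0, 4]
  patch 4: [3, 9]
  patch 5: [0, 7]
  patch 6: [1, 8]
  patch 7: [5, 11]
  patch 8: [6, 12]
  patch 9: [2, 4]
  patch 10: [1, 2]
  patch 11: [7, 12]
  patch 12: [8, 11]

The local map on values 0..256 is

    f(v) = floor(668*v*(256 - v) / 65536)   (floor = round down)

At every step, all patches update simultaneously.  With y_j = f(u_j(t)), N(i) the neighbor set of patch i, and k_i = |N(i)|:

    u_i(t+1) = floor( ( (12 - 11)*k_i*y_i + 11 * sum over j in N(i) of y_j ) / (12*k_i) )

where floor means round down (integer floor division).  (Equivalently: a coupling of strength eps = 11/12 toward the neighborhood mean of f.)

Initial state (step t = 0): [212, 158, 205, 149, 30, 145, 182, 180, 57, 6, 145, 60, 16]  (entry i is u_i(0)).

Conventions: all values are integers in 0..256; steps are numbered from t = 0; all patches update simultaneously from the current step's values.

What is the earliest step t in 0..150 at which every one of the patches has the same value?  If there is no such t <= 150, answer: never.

Answer: never
Key observation: The state at step 6 reappears at step 8 — the system is in a cycle of period 2 from step 6 on.  No step 0..8 is synchronized, and the cycle repeats forever, so no step up to 150 (or ever) has all patches equal.

Derivation:
t=0: [212, 158, 205, 149, 30, 145, 182, 180, 57, 6, 145, 60, 16]  (not all equal)
t=1: [157, 151, 90, 88, 86, 120, 136, 141, 90, 81, 134, 91, 110]  (not all equal)
t=2: [158, 165, 154, 153, 147, 161, 157, 159, 163, 149, 157, 163, 153]  (not all equal)
t=3: [157, 157, 160, 160, 161, 156, 153, 154, 158, 161, 156, 158, 154]  (not all equal)
t=4: [157, 159, 156, 156, 155, 159, 157, 158, 159, 155, 157, 159, 157]  (not all equal)
t=5: [158, 157, 158, 158, 159, 157, 157, 157, 157, 159, 158, 157, 157]  (not all equal)
t=6: [157, 157, 157, 157, 157, 157, 158, 158, 158, 157, 157, 158, 158]  (not all equal)
t=7: [158, 157, 158, 158, 158, 157, 157, 157, 157, 158, 158, 157, 157]  (not all equal)
t=8: [157, 157, 157, 157, 157, 157, 158, 158, 158, 157, 157, 158, 158]  (not all equal)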